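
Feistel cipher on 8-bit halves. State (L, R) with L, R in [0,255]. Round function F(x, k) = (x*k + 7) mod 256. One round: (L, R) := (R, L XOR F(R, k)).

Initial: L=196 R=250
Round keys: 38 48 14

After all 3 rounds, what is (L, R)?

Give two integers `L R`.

Round 1 (k=38): L=250 R=231
Round 2 (k=48): L=231 R=173
Round 3 (k=14): L=173 R=154

Answer: 173 154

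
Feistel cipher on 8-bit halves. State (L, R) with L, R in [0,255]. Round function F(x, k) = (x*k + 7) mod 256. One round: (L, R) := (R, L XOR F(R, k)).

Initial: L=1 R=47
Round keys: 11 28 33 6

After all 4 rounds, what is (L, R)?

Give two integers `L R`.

Round 1 (k=11): L=47 R=13
Round 2 (k=28): L=13 R=92
Round 3 (k=33): L=92 R=238
Round 4 (k=6): L=238 R=199

Answer: 238 199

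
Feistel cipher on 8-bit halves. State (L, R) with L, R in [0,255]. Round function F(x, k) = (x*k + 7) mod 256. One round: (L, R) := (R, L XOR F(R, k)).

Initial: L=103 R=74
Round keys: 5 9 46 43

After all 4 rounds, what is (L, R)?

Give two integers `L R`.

Round 1 (k=5): L=74 R=30
Round 2 (k=9): L=30 R=95
Round 3 (k=46): L=95 R=7
Round 4 (k=43): L=7 R=107

Answer: 7 107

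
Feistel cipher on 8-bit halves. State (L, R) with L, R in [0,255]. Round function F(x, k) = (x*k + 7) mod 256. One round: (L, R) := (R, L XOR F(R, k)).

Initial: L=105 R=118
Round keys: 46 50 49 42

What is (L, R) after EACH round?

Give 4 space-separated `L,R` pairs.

Round 1 (k=46): L=118 R=82
Round 2 (k=50): L=82 R=125
Round 3 (k=49): L=125 R=166
Round 4 (k=42): L=166 R=62

Answer: 118,82 82,125 125,166 166,62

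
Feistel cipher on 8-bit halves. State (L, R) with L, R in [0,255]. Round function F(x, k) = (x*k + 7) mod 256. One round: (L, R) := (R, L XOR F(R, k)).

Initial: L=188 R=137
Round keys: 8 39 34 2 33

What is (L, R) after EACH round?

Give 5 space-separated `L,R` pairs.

Answer: 137,243 243,133 133,66 66,14 14,151

Derivation:
Round 1 (k=8): L=137 R=243
Round 2 (k=39): L=243 R=133
Round 3 (k=34): L=133 R=66
Round 4 (k=2): L=66 R=14
Round 5 (k=33): L=14 R=151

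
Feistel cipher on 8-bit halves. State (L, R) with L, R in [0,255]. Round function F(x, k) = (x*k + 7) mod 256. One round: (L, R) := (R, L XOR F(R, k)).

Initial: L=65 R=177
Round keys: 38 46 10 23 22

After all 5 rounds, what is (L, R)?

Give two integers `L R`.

Round 1 (k=38): L=177 R=12
Round 2 (k=46): L=12 R=158
Round 3 (k=10): L=158 R=63
Round 4 (k=23): L=63 R=46
Round 5 (k=22): L=46 R=196

Answer: 46 196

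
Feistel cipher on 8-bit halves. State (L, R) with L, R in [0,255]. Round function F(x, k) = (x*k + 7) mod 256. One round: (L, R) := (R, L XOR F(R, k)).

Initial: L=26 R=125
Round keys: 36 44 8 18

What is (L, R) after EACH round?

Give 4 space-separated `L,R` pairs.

Answer: 125,129 129,78 78,246 246,29

Derivation:
Round 1 (k=36): L=125 R=129
Round 2 (k=44): L=129 R=78
Round 3 (k=8): L=78 R=246
Round 4 (k=18): L=246 R=29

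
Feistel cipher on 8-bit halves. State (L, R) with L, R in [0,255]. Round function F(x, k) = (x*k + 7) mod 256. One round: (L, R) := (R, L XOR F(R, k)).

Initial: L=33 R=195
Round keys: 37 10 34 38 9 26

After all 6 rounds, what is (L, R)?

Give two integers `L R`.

Round 1 (k=37): L=195 R=23
Round 2 (k=10): L=23 R=46
Round 3 (k=34): L=46 R=52
Round 4 (k=38): L=52 R=145
Round 5 (k=9): L=145 R=20
Round 6 (k=26): L=20 R=158

Answer: 20 158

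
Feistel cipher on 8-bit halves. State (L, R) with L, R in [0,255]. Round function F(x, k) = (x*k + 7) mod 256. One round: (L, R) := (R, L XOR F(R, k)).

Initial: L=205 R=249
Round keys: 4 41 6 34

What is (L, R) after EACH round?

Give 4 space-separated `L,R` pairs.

Round 1 (k=4): L=249 R=38
Round 2 (k=41): L=38 R=228
Round 3 (k=6): L=228 R=121
Round 4 (k=34): L=121 R=253

Answer: 249,38 38,228 228,121 121,253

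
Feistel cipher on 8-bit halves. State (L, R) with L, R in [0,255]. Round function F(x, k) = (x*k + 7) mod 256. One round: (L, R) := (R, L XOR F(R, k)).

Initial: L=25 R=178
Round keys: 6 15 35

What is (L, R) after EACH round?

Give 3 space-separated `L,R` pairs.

Answer: 178,42 42,207 207,126

Derivation:
Round 1 (k=6): L=178 R=42
Round 2 (k=15): L=42 R=207
Round 3 (k=35): L=207 R=126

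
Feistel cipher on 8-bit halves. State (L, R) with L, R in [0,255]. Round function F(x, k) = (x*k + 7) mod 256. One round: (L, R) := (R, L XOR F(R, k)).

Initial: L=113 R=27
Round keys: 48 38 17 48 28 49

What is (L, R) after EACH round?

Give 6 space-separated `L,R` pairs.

Answer: 27,102 102,48 48,81 81,7 7,154 154,134

Derivation:
Round 1 (k=48): L=27 R=102
Round 2 (k=38): L=102 R=48
Round 3 (k=17): L=48 R=81
Round 4 (k=48): L=81 R=7
Round 5 (k=28): L=7 R=154
Round 6 (k=49): L=154 R=134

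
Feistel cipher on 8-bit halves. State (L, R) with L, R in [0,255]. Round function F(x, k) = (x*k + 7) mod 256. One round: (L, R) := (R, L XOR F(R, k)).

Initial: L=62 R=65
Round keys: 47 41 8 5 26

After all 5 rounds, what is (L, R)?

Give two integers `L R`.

Answer: 140 128

Derivation:
Round 1 (k=47): L=65 R=200
Round 2 (k=41): L=200 R=78
Round 3 (k=8): L=78 R=191
Round 4 (k=5): L=191 R=140
Round 5 (k=26): L=140 R=128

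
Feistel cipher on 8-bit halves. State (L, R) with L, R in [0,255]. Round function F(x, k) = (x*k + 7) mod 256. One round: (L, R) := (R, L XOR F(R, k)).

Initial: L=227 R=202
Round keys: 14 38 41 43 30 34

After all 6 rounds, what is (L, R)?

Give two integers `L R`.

Answer: 119 51

Derivation:
Round 1 (k=14): L=202 R=240
Round 2 (k=38): L=240 R=109
Round 3 (k=41): L=109 R=140
Round 4 (k=43): L=140 R=230
Round 5 (k=30): L=230 R=119
Round 6 (k=34): L=119 R=51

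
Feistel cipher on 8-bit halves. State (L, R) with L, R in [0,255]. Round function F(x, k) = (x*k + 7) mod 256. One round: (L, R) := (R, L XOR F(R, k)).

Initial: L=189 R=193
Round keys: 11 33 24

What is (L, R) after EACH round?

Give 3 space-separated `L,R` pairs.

Answer: 193,239 239,23 23,192

Derivation:
Round 1 (k=11): L=193 R=239
Round 2 (k=33): L=239 R=23
Round 3 (k=24): L=23 R=192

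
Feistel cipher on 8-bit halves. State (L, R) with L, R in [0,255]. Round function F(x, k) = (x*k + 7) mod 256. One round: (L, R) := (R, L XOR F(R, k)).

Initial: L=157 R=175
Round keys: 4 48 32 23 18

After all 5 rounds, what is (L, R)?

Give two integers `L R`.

Answer: 14 90

Derivation:
Round 1 (k=4): L=175 R=94
Round 2 (k=48): L=94 R=8
Round 3 (k=32): L=8 R=89
Round 4 (k=23): L=89 R=14
Round 5 (k=18): L=14 R=90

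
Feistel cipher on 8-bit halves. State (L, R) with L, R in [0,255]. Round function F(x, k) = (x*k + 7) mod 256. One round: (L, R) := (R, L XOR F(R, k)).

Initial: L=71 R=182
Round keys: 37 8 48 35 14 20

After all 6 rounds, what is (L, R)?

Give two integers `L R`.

Answer: 44 64

Derivation:
Round 1 (k=37): L=182 R=18
Round 2 (k=8): L=18 R=33
Round 3 (k=48): L=33 R=37
Round 4 (k=35): L=37 R=55
Round 5 (k=14): L=55 R=44
Round 6 (k=20): L=44 R=64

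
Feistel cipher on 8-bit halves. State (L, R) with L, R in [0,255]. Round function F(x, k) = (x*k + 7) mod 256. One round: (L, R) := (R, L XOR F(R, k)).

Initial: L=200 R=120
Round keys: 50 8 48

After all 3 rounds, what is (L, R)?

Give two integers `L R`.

Answer: 135 232

Derivation:
Round 1 (k=50): L=120 R=191
Round 2 (k=8): L=191 R=135
Round 3 (k=48): L=135 R=232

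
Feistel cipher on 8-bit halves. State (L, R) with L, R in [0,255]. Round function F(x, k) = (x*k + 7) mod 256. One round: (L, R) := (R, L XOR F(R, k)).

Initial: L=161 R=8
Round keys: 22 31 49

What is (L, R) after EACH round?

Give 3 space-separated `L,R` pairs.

Answer: 8,22 22,185 185,102

Derivation:
Round 1 (k=22): L=8 R=22
Round 2 (k=31): L=22 R=185
Round 3 (k=49): L=185 R=102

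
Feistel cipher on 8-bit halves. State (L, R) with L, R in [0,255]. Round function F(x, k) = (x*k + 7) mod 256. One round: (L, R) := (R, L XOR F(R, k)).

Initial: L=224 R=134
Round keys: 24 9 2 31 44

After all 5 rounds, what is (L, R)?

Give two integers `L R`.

Round 1 (k=24): L=134 R=119
Round 2 (k=9): L=119 R=176
Round 3 (k=2): L=176 R=16
Round 4 (k=31): L=16 R=71
Round 5 (k=44): L=71 R=43

Answer: 71 43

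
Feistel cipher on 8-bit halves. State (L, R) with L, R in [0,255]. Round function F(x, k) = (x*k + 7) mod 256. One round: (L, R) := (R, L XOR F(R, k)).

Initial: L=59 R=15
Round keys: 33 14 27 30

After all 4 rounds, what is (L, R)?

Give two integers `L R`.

Answer: 128 53

Derivation:
Round 1 (k=33): L=15 R=205
Round 2 (k=14): L=205 R=50
Round 3 (k=27): L=50 R=128
Round 4 (k=30): L=128 R=53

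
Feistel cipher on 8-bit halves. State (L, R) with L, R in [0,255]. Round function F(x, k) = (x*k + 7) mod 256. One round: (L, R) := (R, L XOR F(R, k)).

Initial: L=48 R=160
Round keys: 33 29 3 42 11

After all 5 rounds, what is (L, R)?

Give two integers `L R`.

Answer: 201 176

Derivation:
Round 1 (k=33): L=160 R=151
Round 2 (k=29): L=151 R=130
Round 3 (k=3): L=130 R=26
Round 4 (k=42): L=26 R=201
Round 5 (k=11): L=201 R=176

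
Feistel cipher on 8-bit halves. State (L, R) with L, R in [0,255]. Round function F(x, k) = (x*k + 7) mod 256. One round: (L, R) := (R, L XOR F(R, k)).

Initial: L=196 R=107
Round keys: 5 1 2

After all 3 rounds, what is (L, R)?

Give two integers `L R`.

Answer: 138 193

Derivation:
Round 1 (k=5): L=107 R=218
Round 2 (k=1): L=218 R=138
Round 3 (k=2): L=138 R=193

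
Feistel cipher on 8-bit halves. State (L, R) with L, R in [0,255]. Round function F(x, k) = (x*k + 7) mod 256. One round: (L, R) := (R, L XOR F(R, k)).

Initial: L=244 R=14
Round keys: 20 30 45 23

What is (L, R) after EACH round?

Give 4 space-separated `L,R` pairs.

Round 1 (k=20): L=14 R=235
Round 2 (k=30): L=235 R=159
Round 3 (k=45): L=159 R=17
Round 4 (k=23): L=17 R=17

Answer: 14,235 235,159 159,17 17,17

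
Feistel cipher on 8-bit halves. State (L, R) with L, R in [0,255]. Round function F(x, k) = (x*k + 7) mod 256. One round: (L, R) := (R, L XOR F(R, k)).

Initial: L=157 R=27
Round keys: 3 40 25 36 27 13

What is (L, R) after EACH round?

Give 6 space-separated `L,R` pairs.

Round 1 (k=3): L=27 R=197
Round 2 (k=40): L=197 R=212
Round 3 (k=25): L=212 R=126
Round 4 (k=36): L=126 R=107
Round 5 (k=27): L=107 R=46
Round 6 (k=13): L=46 R=54

Answer: 27,197 197,212 212,126 126,107 107,46 46,54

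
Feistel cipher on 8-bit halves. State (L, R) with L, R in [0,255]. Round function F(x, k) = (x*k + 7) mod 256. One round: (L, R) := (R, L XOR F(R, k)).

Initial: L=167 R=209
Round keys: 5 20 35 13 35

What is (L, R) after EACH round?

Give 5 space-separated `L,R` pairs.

Round 1 (k=5): L=209 R=187
Round 2 (k=20): L=187 R=114
Round 3 (k=35): L=114 R=38
Round 4 (k=13): L=38 R=135
Round 5 (k=35): L=135 R=90

Answer: 209,187 187,114 114,38 38,135 135,90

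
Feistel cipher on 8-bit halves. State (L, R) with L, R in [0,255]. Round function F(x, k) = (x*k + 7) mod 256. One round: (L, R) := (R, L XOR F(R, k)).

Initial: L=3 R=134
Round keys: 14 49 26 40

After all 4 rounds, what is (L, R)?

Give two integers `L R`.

Answer: 73 54

Derivation:
Round 1 (k=14): L=134 R=88
Round 2 (k=49): L=88 R=89
Round 3 (k=26): L=89 R=73
Round 4 (k=40): L=73 R=54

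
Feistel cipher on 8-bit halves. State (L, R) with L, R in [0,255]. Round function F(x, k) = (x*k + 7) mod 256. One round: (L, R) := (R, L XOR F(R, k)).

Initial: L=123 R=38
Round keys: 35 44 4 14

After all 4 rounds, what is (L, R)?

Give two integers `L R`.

Round 1 (k=35): L=38 R=66
Round 2 (k=44): L=66 R=121
Round 3 (k=4): L=121 R=169
Round 4 (k=14): L=169 R=60

Answer: 169 60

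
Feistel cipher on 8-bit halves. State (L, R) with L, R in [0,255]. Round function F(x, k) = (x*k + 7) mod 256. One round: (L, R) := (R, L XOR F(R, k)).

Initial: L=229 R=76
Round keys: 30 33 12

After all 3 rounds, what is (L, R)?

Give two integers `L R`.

Answer: 29 105

Derivation:
Round 1 (k=30): L=76 R=10
Round 2 (k=33): L=10 R=29
Round 3 (k=12): L=29 R=105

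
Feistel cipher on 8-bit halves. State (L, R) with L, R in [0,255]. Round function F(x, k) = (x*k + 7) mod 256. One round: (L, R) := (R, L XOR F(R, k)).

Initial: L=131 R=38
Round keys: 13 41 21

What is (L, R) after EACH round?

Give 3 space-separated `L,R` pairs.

Round 1 (k=13): L=38 R=118
Round 2 (k=41): L=118 R=203
Round 3 (k=21): L=203 R=216

Answer: 38,118 118,203 203,216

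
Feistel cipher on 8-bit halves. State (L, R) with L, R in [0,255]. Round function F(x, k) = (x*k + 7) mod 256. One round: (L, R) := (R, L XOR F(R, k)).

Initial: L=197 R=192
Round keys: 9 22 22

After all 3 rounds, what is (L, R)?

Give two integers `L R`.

Answer: 243 235

Derivation:
Round 1 (k=9): L=192 R=2
Round 2 (k=22): L=2 R=243
Round 3 (k=22): L=243 R=235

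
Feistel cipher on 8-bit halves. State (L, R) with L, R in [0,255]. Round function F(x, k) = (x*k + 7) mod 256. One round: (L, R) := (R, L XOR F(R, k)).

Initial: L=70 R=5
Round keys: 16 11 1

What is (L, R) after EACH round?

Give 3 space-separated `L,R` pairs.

Answer: 5,17 17,199 199,223

Derivation:
Round 1 (k=16): L=5 R=17
Round 2 (k=11): L=17 R=199
Round 3 (k=1): L=199 R=223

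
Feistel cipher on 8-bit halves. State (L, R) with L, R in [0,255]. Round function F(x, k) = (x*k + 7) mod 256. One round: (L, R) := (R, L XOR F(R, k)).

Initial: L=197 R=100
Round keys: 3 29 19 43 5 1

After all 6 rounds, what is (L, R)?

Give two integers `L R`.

Answer: 53 150

Derivation:
Round 1 (k=3): L=100 R=246
Round 2 (k=29): L=246 R=129
Round 3 (k=19): L=129 R=108
Round 4 (k=43): L=108 R=170
Round 5 (k=5): L=170 R=53
Round 6 (k=1): L=53 R=150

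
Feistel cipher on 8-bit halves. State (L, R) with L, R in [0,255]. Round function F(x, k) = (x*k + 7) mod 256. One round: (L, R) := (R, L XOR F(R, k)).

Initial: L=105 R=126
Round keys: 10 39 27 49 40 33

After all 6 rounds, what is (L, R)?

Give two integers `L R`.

Answer: 85 214

Derivation:
Round 1 (k=10): L=126 R=154
Round 2 (k=39): L=154 R=3
Round 3 (k=27): L=3 R=194
Round 4 (k=49): L=194 R=42
Round 5 (k=40): L=42 R=85
Round 6 (k=33): L=85 R=214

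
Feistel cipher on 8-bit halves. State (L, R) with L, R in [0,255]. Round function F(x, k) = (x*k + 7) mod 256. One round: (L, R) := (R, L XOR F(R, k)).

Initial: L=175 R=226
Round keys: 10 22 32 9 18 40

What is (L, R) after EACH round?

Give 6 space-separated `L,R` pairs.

Round 1 (k=10): L=226 R=116
Round 2 (k=22): L=116 R=29
Round 3 (k=32): L=29 R=211
Round 4 (k=9): L=211 R=111
Round 5 (k=18): L=111 R=6
Round 6 (k=40): L=6 R=152

Answer: 226,116 116,29 29,211 211,111 111,6 6,152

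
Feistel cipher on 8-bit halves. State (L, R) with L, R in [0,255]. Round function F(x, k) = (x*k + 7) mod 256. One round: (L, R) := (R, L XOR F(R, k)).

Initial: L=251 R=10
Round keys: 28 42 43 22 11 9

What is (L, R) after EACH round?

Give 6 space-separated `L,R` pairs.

Answer: 10,228 228,101 101,26 26,38 38,179 179,116

Derivation:
Round 1 (k=28): L=10 R=228
Round 2 (k=42): L=228 R=101
Round 3 (k=43): L=101 R=26
Round 4 (k=22): L=26 R=38
Round 5 (k=11): L=38 R=179
Round 6 (k=9): L=179 R=116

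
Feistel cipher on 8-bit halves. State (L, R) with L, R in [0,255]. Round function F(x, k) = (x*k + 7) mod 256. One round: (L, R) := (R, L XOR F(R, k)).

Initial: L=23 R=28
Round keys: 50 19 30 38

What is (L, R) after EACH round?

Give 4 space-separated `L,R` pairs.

Round 1 (k=50): L=28 R=104
Round 2 (k=19): L=104 R=163
Round 3 (k=30): L=163 R=73
Round 4 (k=38): L=73 R=126

Answer: 28,104 104,163 163,73 73,126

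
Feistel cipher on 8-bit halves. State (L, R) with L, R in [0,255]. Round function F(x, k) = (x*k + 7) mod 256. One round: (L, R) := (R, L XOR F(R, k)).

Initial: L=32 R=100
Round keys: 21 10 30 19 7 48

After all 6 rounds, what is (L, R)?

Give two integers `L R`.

Answer: 73 199

Derivation:
Round 1 (k=21): L=100 R=27
Round 2 (k=10): L=27 R=113
Round 3 (k=30): L=113 R=94
Round 4 (k=19): L=94 R=112
Round 5 (k=7): L=112 R=73
Round 6 (k=48): L=73 R=199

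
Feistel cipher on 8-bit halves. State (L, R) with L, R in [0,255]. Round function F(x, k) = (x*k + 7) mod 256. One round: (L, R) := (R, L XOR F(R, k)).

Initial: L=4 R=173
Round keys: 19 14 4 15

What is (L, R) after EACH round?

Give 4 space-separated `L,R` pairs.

Answer: 173,218 218,94 94,165 165,236

Derivation:
Round 1 (k=19): L=173 R=218
Round 2 (k=14): L=218 R=94
Round 3 (k=4): L=94 R=165
Round 4 (k=15): L=165 R=236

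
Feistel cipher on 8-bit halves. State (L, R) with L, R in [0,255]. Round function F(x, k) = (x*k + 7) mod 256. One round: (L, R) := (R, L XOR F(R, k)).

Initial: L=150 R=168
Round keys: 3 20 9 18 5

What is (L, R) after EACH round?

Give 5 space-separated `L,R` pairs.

Answer: 168,105 105,147 147,91 91,254 254,166

Derivation:
Round 1 (k=3): L=168 R=105
Round 2 (k=20): L=105 R=147
Round 3 (k=9): L=147 R=91
Round 4 (k=18): L=91 R=254
Round 5 (k=5): L=254 R=166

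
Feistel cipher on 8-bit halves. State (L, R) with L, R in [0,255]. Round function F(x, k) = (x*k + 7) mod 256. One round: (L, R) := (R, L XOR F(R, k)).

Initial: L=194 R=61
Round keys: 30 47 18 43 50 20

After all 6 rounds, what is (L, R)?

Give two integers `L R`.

Answer: 129 207

Derivation:
Round 1 (k=30): L=61 R=239
Round 2 (k=47): L=239 R=213
Round 3 (k=18): L=213 R=238
Round 4 (k=43): L=238 R=212
Round 5 (k=50): L=212 R=129
Round 6 (k=20): L=129 R=207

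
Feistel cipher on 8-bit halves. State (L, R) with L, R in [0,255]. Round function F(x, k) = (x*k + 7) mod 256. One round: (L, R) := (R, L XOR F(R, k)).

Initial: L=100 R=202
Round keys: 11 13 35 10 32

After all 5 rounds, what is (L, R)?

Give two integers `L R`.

Answer: 233 231

Derivation:
Round 1 (k=11): L=202 R=209
Round 2 (k=13): L=209 R=110
Round 3 (k=35): L=110 R=192
Round 4 (k=10): L=192 R=233
Round 5 (k=32): L=233 R=231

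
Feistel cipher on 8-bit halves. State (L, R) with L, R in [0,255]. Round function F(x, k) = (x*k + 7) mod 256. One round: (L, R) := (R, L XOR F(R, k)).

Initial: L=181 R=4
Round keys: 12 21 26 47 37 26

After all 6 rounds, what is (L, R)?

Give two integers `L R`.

Round 1 (k=12): L=4 R=130
Round 2 (k=21): L=130 R=181
Round 3 (k=26): L=181 R=235
Round 4 (k=47): L=235 R=153
Round 5 (k=37): L=153 R=207
Round 6 (k=26): L=207 R=148

Answer: 207 148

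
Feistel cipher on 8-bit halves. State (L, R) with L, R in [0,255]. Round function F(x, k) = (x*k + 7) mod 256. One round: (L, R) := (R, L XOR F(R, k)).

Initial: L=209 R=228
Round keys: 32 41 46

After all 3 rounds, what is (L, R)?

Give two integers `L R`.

Answer: 41 51

Derivation:
Round 1 (k=32): L=228 R=86
Round 2 (k=41): L=86 R=41
Round 3 (k=46): L=41 R=51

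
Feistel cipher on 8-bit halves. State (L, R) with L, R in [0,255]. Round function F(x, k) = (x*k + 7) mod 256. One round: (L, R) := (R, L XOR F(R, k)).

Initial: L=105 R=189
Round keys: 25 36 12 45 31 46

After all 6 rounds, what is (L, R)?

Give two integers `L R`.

Answer: 18 220

Derivation:
Round 1 (k=25): L=189 R=21
Round 2 (k=36): L=21 R=70
Round 3 (k=12): L=70 R=90
Round 4 (k=45): L=90 R=159
Round 5 (k=31): L=159 R=18
Round 6 (k=46): L=18 R=220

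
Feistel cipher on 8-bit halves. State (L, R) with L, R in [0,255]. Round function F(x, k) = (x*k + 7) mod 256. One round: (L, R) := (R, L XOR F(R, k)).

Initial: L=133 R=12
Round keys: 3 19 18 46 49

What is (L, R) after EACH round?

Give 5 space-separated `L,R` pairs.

Answer: 12,174 174,253 253,127 127,36 36,148

Derivation:
Round 1 (k=3): L=12 R=174
Round 2 (k=19): L=174 R=253
Round 3 (k=18): L=253 R=127
Round 4 (k=46): L=127 R=36
Round 5 (k=49): L=36 R=148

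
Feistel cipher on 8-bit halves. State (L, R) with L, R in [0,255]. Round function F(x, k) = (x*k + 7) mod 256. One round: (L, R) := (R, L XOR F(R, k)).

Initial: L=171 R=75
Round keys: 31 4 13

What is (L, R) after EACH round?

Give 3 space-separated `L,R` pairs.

Answer: 75,183 183,168 168,56

Derivation:
Round 1 (k=31): L=75 R=183
Round 2 (k=4): L=183 R=168
Round 3 (k=13): L=168 R=56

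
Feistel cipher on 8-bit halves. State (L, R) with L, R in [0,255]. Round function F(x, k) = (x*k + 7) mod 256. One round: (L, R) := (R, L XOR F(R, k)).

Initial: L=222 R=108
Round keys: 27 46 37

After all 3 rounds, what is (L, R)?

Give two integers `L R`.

Round 1 (k=27): L=108 R=181
Round 2 (k=46): L=181 R=225
Round 3 (k=37): L=225 R=57

Answer: 225 57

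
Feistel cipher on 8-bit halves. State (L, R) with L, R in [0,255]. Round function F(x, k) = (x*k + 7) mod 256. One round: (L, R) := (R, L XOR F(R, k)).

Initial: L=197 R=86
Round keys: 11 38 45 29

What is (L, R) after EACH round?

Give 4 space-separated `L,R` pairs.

Answer: 86,124 124,57 57,112 112,142

Derivation:
Round 1 (k=11): L=86 R=124
Round 2 (k=38): L=124 R=57
Round 3 (k=45): L=57 R=112
Round 4 (k=29): L=112 R=142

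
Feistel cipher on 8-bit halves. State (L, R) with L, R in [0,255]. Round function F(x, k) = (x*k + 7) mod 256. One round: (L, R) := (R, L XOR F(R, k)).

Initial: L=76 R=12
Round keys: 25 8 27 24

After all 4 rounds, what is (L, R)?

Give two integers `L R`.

Round 1 (k=25): L=12 R=127
Round 2 (k=8): L=127 R=243
Round 3 (k=27): L=243 R=215
Round 4 (k=24): L=215 R=220

Answer: 215 220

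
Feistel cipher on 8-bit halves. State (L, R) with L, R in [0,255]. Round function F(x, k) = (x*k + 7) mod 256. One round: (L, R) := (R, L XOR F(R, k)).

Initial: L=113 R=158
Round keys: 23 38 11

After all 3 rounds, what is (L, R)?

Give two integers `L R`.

Round 1 (k=23): L=158 R=72
Round 2 (k=38): L=72 R=41
Round 3 (k=11): L=41 R=130

Answer: 41 130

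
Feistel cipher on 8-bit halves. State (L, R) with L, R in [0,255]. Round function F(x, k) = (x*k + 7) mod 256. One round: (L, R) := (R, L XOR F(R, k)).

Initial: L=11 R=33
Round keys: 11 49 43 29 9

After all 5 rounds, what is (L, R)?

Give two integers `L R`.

Answer: 135 93

Derivation:
Round 1 (k=11): L=33 R=121
Round 2 (k=49): L=121 R=17
Round 3 (k=43): L=17 R=155
Round 4 (k=29): L=155 R=135
Round 5 (k=9): L=135 R=93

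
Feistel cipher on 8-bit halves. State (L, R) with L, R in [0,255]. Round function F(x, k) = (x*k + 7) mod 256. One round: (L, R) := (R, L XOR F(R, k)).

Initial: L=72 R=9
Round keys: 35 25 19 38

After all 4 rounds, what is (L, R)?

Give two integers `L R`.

Answer: 149 45

Derivation:
Round 1 (k=35): L=9 R=10
Round 2 (k=25): L=10 R=8
Round 3 (k=19): L=8 R=149
Round 4 (k=38): L=149 R=45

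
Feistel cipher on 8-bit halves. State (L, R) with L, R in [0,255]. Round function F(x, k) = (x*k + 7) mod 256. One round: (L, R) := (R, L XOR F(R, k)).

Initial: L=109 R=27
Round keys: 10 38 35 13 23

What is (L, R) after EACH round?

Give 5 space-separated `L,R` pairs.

Round 1 (k=10): L=27 R=120
Round 2 (k=38): L=120 R=204
Round 3 (k=35): L=204 R=147
Round 4 (k=13): L=147 R=178
Round 5 (k=23): L=178 R=150

Answer: 27,120 120,204 204,147 147,178 178,150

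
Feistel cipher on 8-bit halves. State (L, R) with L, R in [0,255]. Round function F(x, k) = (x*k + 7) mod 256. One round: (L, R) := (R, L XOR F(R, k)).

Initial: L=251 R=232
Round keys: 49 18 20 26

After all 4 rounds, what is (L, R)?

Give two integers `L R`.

Answer: 7 58

Derivation:
Round 1 (k=49): L=232 R=148
Round 2 (k=18): L=148 R=135
Round 3 (k=20): L=135 R=7
Round 4 (k=26): L=7 R=58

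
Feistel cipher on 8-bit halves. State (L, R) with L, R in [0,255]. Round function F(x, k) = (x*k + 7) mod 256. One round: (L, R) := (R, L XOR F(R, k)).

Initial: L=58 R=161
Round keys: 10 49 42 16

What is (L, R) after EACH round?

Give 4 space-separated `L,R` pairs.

Round 1 (k=10): L=161 R=107
Round 2 (k=49): L=107 R=35
Round 3 (k=42): L=35 R=174
Round 4 (k=16): L=174 R=196

Answer: 161,107 107,35 35,174 174,196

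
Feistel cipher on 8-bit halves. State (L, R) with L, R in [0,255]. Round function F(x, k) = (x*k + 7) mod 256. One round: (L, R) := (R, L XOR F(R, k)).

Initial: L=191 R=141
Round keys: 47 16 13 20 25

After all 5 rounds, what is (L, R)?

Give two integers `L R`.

Round 1 (k=47): L=141 R=85
Round 2 (k=16): L=85 R=218
Round 3 (k=13): L=218 R=76
Round 4 (k=20): L=76 R=45
Round 5 (k=25): L=45 R=32

Answer: 45 32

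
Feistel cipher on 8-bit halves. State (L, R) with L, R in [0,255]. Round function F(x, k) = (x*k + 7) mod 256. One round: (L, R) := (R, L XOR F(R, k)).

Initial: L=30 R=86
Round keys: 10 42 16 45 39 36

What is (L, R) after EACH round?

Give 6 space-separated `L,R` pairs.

Round 1 (k=10): L=86 R=125
Round 2 (k=42): L=125 R=223
Round 3 (k=16): L=223 R=138
Round 4 (k=45): L=138 R=150
Round 5 (k=39): L=150 R=107
Round 6 (k=36): L=107 R=133

Answer: 86,125 125,223 223,138 138,150 150,107 107,133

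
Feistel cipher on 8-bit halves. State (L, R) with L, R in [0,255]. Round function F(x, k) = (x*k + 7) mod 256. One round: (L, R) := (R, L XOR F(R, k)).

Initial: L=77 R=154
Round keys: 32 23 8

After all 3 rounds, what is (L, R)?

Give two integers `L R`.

Round 1 (k=32): L=154 R=10
Round 2 (k=23): L=10 R=119
Round 3 (k=8): L=119 R=181

Answer: 119 181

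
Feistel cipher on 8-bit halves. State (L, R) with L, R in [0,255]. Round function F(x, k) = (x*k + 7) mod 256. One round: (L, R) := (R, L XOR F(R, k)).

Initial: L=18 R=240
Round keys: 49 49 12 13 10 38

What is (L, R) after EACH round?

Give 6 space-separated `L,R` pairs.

Round 1 (k=49): L=240 R=229
Round 2 (k=49): L=229 R=44
Round 3 (k=12): L=44 R=242
Round 4 (k=13): L=242 R=125
Round 5 (k=10): L=125 R=27
Round 6 (k=38): L=27 R=116

Answer: 240,229 229,44 44,242 242,125 125,27 27,116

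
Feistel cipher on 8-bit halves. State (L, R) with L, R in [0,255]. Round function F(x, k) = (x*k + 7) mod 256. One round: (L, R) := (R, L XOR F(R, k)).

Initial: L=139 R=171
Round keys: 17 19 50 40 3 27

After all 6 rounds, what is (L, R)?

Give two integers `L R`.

Answer: 65 28

Derivation:
Round 1 (k=17): L=171 R=233
Round 2 (k=19): L=233 R=249
Round 3 (k=50): L=249 R=64
Round 4 (k=40): L=64 R=254
Round 5 (k=3): L=254 R=65
Round 6 (k=27): L=65 R=28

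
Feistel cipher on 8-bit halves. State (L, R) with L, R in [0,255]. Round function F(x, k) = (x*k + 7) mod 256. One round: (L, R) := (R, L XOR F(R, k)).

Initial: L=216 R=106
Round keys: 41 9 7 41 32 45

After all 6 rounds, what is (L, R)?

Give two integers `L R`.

Answer: 171 167

Derivation:
Round 1 (k=41): L=106 R=217
Round 2 (k=9): L=217 R=194
Round 3 (k=7): L=194 R=140
Round 4 (k=41): L=140 R=177
Round 5 (k=32): L=177 R=171
Round 6 (k=45): L=171 R=167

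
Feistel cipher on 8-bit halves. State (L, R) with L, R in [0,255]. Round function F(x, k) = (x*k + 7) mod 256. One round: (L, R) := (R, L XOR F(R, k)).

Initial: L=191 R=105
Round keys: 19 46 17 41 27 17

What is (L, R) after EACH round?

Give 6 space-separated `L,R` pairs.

Answer: 105,109 109,244 244,86 86,57 57,92 92,26

Derivation:
Round 1 (k=19): L=105 R=109
Round 2 (k=46): L=109 R=244
Round 3 (k=17): L=244 R=86
Round 4 (k=41): L=86 R=57
Round 5 (k=27): L=57 R=92
Round 6 (k=17): L=92 R=26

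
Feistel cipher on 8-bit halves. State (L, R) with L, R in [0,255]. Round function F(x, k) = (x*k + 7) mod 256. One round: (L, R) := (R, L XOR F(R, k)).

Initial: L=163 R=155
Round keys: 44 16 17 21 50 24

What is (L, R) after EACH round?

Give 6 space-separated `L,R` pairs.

Round 1 (k=44): L=155 R=8
Round 2 (k=16): L=8 R=28
Round 3 (k=17): L=28 R=235
Round 4 (k=21): L=235 R=82
Round 5 (k=50): L=82 R=224
Round 6 (k=24): L=224 R=85

Answer: 155,8 8,28 28,235 235,82 82,224 224,85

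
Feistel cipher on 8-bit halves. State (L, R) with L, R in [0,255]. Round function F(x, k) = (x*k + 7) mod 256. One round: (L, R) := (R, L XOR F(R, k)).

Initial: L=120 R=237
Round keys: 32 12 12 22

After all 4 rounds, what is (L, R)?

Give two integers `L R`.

Answer: 208 113

Derivation:
Round 1 (k=32): L=237 R=223
Round 2 (k=12): L=223 R=150
Round 3 (k=12): L=150 R=208
Round 4 (k=22): L=208 R=113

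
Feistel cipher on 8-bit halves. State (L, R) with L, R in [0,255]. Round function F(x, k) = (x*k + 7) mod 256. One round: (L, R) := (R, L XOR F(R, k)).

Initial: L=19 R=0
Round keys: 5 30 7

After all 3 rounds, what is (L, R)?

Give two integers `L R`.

Answer: 95 180

Derivation:
Round 1 (k=5): L=0 R=20
Round 2 (k=30): L=20 R=95
Round 3 (k=7): L=95 R=180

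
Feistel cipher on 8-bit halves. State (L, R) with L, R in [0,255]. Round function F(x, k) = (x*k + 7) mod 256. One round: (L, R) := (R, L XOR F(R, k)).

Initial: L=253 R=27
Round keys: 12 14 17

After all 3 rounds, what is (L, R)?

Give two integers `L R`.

Round 1 (k=12): L=27 R=182
Round 2 (k=14): L=182 R=224
Round 3 (k=17): L=224 R=81

Answer: 224 81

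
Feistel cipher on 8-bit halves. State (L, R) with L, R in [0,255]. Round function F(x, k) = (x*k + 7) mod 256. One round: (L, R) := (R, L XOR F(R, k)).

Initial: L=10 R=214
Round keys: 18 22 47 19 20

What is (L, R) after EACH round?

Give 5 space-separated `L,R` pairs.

Answer: 214,25 25,251 251,5 5,157 157,78

Derivation:
Round 1 (k=18): L=214 R=25
Round 2 (k=22): L=25 R=251
Round 3 (k=47): L=251 R=5
Round 4 (k=19): L=5 R=157
Round 5 (k=20): L=157 R=78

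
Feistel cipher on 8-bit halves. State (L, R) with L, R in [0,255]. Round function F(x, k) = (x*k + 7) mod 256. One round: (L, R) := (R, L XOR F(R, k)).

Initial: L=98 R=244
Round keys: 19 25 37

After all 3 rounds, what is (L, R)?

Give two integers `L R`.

Answer: 148 42

Derivation:
Round 1 (k=19): L=244 R=65
Round 2 (k=25): L=65 R=148
Round 3 (k=37): L=148 R=42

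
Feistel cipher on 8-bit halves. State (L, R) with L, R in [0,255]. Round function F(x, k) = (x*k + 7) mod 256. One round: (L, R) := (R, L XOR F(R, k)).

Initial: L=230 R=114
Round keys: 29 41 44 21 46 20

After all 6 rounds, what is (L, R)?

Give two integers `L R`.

Answer: 113 56

Derivation:
Round 1 (k=29): L=114 R=23
Round 2 (k=41): L=23 R=196
Round 3 (k=44): L=196 R=160
Round 4 (k=21): L=160 R=227
Round 5 (k=46): L=227 R=113
Round 6 (k=20): L=113 R=56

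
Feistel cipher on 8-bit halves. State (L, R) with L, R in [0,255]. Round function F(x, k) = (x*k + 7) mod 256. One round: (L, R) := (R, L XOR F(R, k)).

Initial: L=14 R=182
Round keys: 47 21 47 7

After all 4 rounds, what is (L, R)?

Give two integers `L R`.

Answer: 124 175

Derivation:
Round 1 (k=47): L=182 R=127
Round 2 (k=21): L=127 R=196
Round 3 (k=47): L=196 R=124
Round 4 (k=7): L=124 R=175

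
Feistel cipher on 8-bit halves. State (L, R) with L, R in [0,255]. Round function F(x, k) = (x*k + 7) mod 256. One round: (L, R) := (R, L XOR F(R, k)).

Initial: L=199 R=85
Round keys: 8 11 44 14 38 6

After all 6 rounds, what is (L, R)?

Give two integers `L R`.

Round 1 (k=8): L=85 R=104
Round 2 (k=11): L=104 R=42
Round 3 (k=44): L=42 R=87
Round 4 (k=14): L=87 R=227
Round 5 (k=38): L=227 R=238
Round 6 (k=6): L=238 R=120

Answer: 238 120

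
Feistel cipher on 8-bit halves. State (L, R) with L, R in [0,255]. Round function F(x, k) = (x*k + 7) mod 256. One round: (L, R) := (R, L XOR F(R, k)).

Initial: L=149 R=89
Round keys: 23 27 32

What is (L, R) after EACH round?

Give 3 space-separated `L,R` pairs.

Answer: 89,147 147,209 209,180

Derivation:
Round 1 (k=23): L=89 R=147
Round 2 (k=27): L=147 R=209
Round 3 (k=32): L=209 R=180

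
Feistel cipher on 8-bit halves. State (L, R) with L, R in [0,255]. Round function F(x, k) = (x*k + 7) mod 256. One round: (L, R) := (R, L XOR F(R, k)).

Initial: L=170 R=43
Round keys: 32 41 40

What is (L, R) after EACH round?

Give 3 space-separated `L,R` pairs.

Answer: 43,205 205,247 247,82

Derivation:
Round 1 (k=32): L=43 R=205
Round 2 (k=41): L=205 R=247
Round 3 (k=40): L=247 R=82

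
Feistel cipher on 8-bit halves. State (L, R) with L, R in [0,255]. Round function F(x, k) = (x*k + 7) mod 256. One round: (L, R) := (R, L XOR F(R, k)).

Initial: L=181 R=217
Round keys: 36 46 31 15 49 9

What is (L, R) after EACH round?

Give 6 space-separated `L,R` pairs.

Round 1 (k=36): L=217 R=62
Round 2 (k=46): L=62 R=242
Round 3 (k=31): L=242 R=107
Round 4 (k=15): L=107 R=190
Round 5 (k=49): L=190 R=14
Round 6 (k=9): L=14 R=59

Answer: 217,62 62,242 242,107 107,190 190,14 14,59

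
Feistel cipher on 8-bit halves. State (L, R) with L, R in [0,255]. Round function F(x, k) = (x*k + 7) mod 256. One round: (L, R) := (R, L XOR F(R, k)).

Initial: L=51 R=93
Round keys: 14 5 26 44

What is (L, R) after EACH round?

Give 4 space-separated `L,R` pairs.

Answer: 93,46 46,176 176,201 201,35

Derivation:
Round 1 (k=14): L=93 R=46
Round 2 (k=5): L=46 R=176
Round 3 (k=26): L=176 R=201
Round 4 (k=44): L=201 R=35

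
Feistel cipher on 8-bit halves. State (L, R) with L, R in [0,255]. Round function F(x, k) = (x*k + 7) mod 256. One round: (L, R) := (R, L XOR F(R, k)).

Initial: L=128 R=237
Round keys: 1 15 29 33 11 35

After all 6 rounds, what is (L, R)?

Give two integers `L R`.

Answer: 168 97

Derivation:
Round 1 (k=1): L=237 R=116
Round 2 (k=15): L=116 R=62
Round 3 (k=29): L=62 R=121
Round 4 (k=33): L=121 R=158
Round 5 (k=11): L=158 R=168
Round 6 (k=35): L=168 R=97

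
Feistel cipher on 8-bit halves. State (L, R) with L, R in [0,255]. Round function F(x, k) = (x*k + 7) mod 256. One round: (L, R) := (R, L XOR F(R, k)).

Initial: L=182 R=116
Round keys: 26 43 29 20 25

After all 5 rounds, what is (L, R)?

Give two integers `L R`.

Answer: 121 156

Derivation:
Round 1 (k=26): L=116 R=121
Round 2 (k=43): L=121 R=46
Round 3 (k=29): L=46 R=68
Round 4 (k=20): L=68 R=121
Round 5 (k=25): L=121 R=156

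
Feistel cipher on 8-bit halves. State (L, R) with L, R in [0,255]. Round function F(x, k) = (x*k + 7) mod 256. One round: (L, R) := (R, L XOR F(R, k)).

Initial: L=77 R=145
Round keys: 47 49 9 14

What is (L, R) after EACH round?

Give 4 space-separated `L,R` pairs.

Round 1 (k=47): L=145 R=235
Round 2 (k=49): L=235 R=147
Round 3 (k=9): L=147 R=217
Round 4 (k=14): L=217 R=118

Answer: 145,235 235,147 147,217 217,118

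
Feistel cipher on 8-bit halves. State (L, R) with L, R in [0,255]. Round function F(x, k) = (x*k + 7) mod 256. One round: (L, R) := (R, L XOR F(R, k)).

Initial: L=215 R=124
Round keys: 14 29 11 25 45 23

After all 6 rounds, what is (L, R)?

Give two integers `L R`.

Answer: 91 0

Derivation:
Round 1 (k=14): L=124 R=24
Round 2 (k=29): L=24 R=195
Round 3 (k=11): L=195 R=112
Round 4 (k=25): L=112 R=52
Round 5 (k=45): L=52 R=91
Round 6 (k=23): L=91 R=0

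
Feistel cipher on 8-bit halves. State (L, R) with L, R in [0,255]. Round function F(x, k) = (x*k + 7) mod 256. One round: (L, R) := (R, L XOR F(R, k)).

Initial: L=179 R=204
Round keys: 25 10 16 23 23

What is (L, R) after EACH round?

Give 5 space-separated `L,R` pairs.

Answer: 204,64 64,75 75,247 247,115 115,171

Derivation:
Round 1 (k=25): L=204 R=64
Round 2 (k=10): L=64 R=75
Round 3 (k=16): L=75 R=247
Round 4 (k=23): L=247 R=115
Round 5 (k=23): L=115 R=171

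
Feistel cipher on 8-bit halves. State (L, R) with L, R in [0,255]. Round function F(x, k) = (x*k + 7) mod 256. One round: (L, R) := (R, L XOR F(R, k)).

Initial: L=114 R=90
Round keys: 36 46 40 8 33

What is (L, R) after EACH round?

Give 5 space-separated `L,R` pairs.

Answer: 90,221 221,231 231,194 194,240 240,53

Derivation:
Round 1 (k=36): L=90 R=221
Round 2 (k=46): L=221 R=231
Round 3 (k=40): L=231 R=194
Round 4 (k=8): L=194 R=240
Round 5 (k=33): L=240 R=53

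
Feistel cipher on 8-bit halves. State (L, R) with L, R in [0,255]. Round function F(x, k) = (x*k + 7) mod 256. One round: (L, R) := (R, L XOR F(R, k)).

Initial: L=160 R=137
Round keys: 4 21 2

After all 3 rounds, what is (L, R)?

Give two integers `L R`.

Answer: 231 94

Derivation:
Round 1 (k=4): L=137 R=139
Round 2 (k=21): L=139 R=231
Round 3 (k=2): L=231 R=94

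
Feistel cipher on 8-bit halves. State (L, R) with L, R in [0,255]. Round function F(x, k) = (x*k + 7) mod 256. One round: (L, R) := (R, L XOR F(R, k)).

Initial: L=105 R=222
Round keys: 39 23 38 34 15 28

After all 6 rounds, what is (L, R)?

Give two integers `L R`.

Round 1 (k=39): L=222 R=176
Round 2 (k=23): L=176 R=9
Round 3 (k=38): L=9 R=237
Round 4 (k=34): L=237 R=136
Round 5 (k=15): L=136 R=18
Round 6 (k=28): L=18 R=119

Answer: 18 119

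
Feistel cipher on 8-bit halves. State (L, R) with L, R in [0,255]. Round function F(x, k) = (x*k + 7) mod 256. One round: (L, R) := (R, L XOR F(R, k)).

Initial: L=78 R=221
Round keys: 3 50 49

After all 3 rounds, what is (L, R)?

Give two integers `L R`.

Round 1 (k=3): L=221 R=208
Round 2 (k=50): L=208 R=122
Round 3 (k=49): L=122 R=177

Answer: 122 177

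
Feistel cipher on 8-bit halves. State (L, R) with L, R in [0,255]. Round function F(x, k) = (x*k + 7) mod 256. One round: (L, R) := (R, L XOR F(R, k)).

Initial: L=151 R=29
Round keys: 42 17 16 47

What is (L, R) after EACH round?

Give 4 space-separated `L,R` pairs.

Answer: 29,94 94,88 88,217 217,134

Derivation:
Round 1 (k=42): L=29 R=94
Round 2 (k=17): L=94 R=88
Round 3 (k=16): L=88 R=217
Round 4 (k=47): L=217 R=134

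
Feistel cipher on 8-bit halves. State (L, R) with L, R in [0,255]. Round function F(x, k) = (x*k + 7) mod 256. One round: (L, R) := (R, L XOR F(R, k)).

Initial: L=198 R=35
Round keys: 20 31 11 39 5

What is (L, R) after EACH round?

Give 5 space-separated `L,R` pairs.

Round 1 (k=20): L=35 R=5
Round 2 (k=31): L=5 R=129
Round 3 (k=11): L=129 R=151
Round 4 (k=39): L=151 R=137
Round 5 (k=5): L=137 R=35

Answer: 35,5 5,129 129,151 151,137 137,35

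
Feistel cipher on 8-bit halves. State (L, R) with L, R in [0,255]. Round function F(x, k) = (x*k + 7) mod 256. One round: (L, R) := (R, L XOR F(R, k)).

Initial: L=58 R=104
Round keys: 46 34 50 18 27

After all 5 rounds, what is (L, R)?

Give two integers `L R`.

Round 1 (k=46): L=104 R=141
Round 2 (k=34): L=141 R=169
Round 3 (k=50): L=169 R=132
Round 4 (k=18): L=132 R=230
Round 5 (k=27): L=230 R=205

Answer: 230 205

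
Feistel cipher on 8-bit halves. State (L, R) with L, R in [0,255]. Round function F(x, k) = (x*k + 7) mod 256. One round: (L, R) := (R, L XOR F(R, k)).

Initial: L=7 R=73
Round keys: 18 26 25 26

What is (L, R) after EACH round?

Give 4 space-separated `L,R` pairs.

Answer: 73,46 46,250 250,95 95,87

Derivation:
Round 1 (k=18): L=73 R=46
Round 2 (k=26): L=46 R=250
Round 3 (k=25): L=250 R=95
Round 4 (k=26): L=95 R=87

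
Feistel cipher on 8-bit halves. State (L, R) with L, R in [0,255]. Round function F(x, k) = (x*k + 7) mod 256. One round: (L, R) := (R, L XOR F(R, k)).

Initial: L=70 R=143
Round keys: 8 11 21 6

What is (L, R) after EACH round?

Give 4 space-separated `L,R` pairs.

Answer: 143,57 57,245 245,25 25,104

Derivation:
Round 1 (k=8): L=143 R=57
Round 2 (k=11): L=57 R=245
Round 3 (k=21): L=245 R=25
Round 4 (k=6): L=25 R=104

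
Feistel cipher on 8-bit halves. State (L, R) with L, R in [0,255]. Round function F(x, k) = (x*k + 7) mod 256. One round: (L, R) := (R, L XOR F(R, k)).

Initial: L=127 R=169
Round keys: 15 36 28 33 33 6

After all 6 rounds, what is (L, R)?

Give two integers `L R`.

Answer: 48 144

Derivation:
Round 1 (k=15): L=169 R=145
Round 2 (k=36): L=145 R=194
Round 3 (k=28): L=194 R=174
Round 4 (k=33): L=174 R=183
Round 5 (k=33): L=183 R=48
Round 6 (k=6): L=48 R=144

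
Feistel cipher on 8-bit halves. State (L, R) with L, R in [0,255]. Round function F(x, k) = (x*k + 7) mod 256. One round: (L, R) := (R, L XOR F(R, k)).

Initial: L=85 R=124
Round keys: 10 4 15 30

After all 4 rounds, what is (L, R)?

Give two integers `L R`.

Round 1 (k=10): L=124 R=138
Round 2 (k=4): L=138 R=83
Round 3 (k=15): L=83 R=110
Round 4 (k=30): L=110 R=184

Answer: 110 184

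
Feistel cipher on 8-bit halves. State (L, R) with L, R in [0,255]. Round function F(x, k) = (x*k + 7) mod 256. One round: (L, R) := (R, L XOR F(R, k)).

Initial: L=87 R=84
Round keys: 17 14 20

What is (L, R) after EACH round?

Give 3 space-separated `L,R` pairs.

Round 1 (k=17): L=84 R=204
Round 2 (k=14): L=204 R=123
Round 3 (k=20): L=123 R=111

Answer: 84,204 204,123 123,111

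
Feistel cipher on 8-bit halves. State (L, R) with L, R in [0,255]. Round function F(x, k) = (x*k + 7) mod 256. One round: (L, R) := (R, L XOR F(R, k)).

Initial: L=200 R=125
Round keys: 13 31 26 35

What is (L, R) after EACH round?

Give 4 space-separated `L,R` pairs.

Answer: 125,168 168,34 34,211 211,194

Derivation:
Round 1 (k=13): L=125 R=168
Round 2 (k=31): L=168 R=34
Round 3 (k=26): L=34 R=211
Round 4 (k=35): L=211 R=194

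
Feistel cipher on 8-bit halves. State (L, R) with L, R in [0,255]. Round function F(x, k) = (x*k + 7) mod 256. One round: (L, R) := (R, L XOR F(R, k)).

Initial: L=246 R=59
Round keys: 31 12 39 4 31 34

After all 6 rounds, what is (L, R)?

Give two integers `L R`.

Answer: 129 198

Derivation:
Round 1 (k=31): L=59 R=218
Round 2 (k=12): L=218 R=4
Round 3 (k=39): L=4 R=121
Round 4 (k=4): L=121 R=239
Round 5 (k=31): L=239 R=129
Round 6 (k=34): L=129 R=198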